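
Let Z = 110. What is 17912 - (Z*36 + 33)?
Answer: 13919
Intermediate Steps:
17912 - (Z*36 + 33) = 17912 - (110*36 + 33) = 17912 - (3960 + 33) = 17912 - 1*3993 = 17912 - 3993 = 13919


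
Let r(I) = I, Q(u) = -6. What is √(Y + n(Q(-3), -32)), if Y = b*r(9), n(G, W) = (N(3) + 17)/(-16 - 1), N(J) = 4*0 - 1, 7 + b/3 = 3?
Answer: 2*I*√7871/17 ≈ 10.437*I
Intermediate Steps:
b = -12 (b = -21 + 3*3 = -21 + 9 = -12)
N(J) = -1 (N(J) = 0 - 1 = -1)
n(G, W) = -16/17 (n(G, W) = (-1 + 17)/(-16 - 1) = 16/(-17) = 16*(-1/17) = -16/17)
Y = -108 (Y = -12*9 = -108)
√(Y + n(Q(-3), -32)) = √(-108 - 16/17) = √(-1852/17) = 2*I*√7871/17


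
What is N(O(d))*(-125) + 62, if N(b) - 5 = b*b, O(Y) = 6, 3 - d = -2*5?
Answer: -5063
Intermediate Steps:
d = 13 (d = 3 - (-2)*5 = 3 - 1*(-10) = 3 + 10 = 13)
N(b) = 5 + b**2 (N(b) = 5 + b*b = 5 + b**2)
N(O(d))*(-125) + 62 = (5 + 6**2)*(-125) + 62 = (5 + 36)*(-125) + 62 = 41*(-125) + 62 = -5125 + 62 = -5063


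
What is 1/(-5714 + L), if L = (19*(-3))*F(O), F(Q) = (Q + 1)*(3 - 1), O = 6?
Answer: -1/6512 ≈ -0.00015356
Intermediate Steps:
F(Q) = 2 + 2*Q (F(Q) = (1 + Q)*2 = 2 + 2*Q)
L = -798 (L = (19*(-3))*(2 + 2*6) = -57*(2 + 12) = -57*14 = -798)
1/(-5714 + L) = 1/(-5714 - 798) = 1/(-6512) = -1/6512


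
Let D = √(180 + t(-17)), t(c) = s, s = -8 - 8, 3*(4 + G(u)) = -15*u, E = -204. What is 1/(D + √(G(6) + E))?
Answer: 1/(2*√41 + I*√238) ≈ 0.031856 - 0.038376*I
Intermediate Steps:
G(u) = -4 - 5*u (G(u) = -4 + (-15*u)/3 = -4 - 5*u)
s = -16
t(c) = -16
D = 2*√41 (D = √(180 - 16) = √164 = 2*√41 ≈ 12.806)
1/(D + √(G(6) + E)) = 1/(2*√41 + √((-4 - 5*6) - 204)) = 1/(2*√41 + √((-4 - 30) - 204)) = 1/(2*√41 + √(-34 - 204)) = 1/(2*√41 + √(-238)) = 1/(2*√41 + I*√238)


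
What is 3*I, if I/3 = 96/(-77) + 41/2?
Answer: 26685/154 ≈ 173.28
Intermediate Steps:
I = 8895/154 (I = 3*(96/(-77) + 41/2) = 3*(96*(-1/77) + 41*(1/2)) = 3*(-96/77 + 41/2) = 3*(2965/154) = 8895/154 ≈ 57.760)
3*I = 3*(8895/154) = 26685/154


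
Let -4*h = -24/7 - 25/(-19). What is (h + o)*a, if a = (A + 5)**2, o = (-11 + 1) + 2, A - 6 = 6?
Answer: -1148775/532 ≈ -2159.4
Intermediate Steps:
A = 12 (A = 6 + 6 = 12)
o = -8 (o = -10 + 2 = -8)
h = 281/532 (h = -(-24/7 - 25/(-19))/4 = -(-24*1/7 - 25*(-1/19))/4 = -(-24/7 + 25/19)/4 = -1/4*(-281/133) = 281/532 ≈ 0.52820)
a = 289 (a = (12 + 5)**2 = 17**2 = 289)
(h + o)*a = (281/532 - 8)*289 = -3975/532*289 = -1148775/532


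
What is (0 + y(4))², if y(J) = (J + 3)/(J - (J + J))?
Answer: 49/16 ≈ 3.0625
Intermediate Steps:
y(J) = -(3 + J)/J (y(J) = (3 + J)/(J - 2*J) = (3 + J)/((-J)) = (3 + J)*(-1/J) = -(3 + J)/J)
(0 + y(4))² = (0 + (-3 - 1*4)/4)² = (0 + (-3 - 4)/4)² = (0 + (¼)*(-7))² = (0 - 7/4)² = (-7/4)² = 49/16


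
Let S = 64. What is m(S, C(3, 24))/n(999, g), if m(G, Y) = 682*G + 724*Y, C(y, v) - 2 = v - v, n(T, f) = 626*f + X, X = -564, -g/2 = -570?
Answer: 3758/59423 ≈ 0.063241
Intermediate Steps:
g = 1140 (g = -2*(-570) = 1140)
n(T, f) = -564 + 626*f (n(T, f) = 626*f - 564 = -564 + 626*f)
C(y, v) = 2 (C(y, v) = 2 + (v - v) = 2 + 0 = 2)
m(S, C(3, 24))/n(999, g) = (682*64 + 724*2)/(-564 + 626*1140) = (43648 + 1448)/(-564 + 713640) = 45096/713076 = 45096*(1/713076) = 3758/59423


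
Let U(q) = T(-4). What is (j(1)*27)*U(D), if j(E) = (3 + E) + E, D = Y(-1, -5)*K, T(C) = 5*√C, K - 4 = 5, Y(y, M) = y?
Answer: 1350*I ≈ 1350.0*I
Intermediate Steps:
K = 9 (K = 4 + 5 = 9)
D = -9 (D = -1*9 = -9)
U(q) = 10*I (U(q) = 5*√(-4) = 5*(2*I) = 10*I)
j(E) = 3 + 2*E
(j(1)*27)*U(D) = ((3 + 2*1)*27)*(10*I) = ((3 + 2)*27)*(10*I) = (5*27)*(10*I) = 135*(10*I) = 1350*I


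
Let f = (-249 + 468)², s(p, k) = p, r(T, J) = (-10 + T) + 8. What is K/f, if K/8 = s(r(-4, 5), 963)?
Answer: -16/15987 ≈ -0.0010008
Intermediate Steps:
r(T, J) = -2 + T
K = -48 (K = 8*(-2 - 4) = 8*(-6) = -48)
f = 47961 (f = 219² = 47961)
K/f = -48/47961 = -48*1/47961 = -16/15987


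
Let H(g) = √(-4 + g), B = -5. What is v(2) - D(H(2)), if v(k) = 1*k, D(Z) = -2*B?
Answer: -8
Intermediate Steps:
D(Z) = 10 (D(Z) = -2*(-5) = 10)
v(k) = k
v(2) - D(H(2)) = 2 - 1*10 = 2 - 10 = -8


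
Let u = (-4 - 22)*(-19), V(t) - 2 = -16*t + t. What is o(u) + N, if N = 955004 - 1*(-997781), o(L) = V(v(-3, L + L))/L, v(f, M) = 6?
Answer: 482337851/247 ≈ 1.9528e+6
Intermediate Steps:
V(t) = 2 - 15*t (V(t) = 2 + (-16*t + t) = 2 - 15*t)
u = 494 (u = -26*(-19) = 494)
o(L) = -88/L (o(L) = (2 - 15*6)/L = (2 - 90)/L = -88/L)
N = 1952785 (N = 955004 + 997781 = 1952785)
o(u) + N = -88/494 + 1952785 = -88*1/494 + 1952785 = -44/247 + 1952785 = 482337851/247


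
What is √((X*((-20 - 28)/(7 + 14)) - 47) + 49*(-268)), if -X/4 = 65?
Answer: I*√616651/7 ≈ 112.18*I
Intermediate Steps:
X = -260 (X = -4*65 = -260)
√((X*((-20 - 28)/(7 + 14)) - 47) + 49*(-268)) = √((-260*(-20 - 28)/(7 + 14) - 47) + 49*(-268)) = √((-(-12480)/21 - 47) - 13132) = √((-260*(-16/7) - 47) - 13132) = √((4160/7 - 47) - 13132) = √(3831/7 - 13132) = √(-88093/7) = I*√616651/7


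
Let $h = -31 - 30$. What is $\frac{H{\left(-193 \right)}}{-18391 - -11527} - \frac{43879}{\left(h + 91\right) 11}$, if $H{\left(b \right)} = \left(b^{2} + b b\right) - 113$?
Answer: $- \frac{4935341}{34320} \approx -143.8$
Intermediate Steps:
$H{\left(b \right)} = -113 + 2 b^{2}$ ($H{\left(b \right)} = \left(b^{2} + b^{2}\right) - 113 = 2 b^{2} - 113 = -113 + 2 b^{2}$)
$h = -61$ ($h = -31 - 30 = -61$)
$\frac{H{\left(-193 \right)}}{-18391 - -11527} - \frac{43879}{\left(h + 91\right) 11} = \frac{-113 + 2 \left(-193\right)^{2}}{-18391 - -11527} - \frac{43879}{\left(-61 + 91\right) 11} = \frac{-113 + 2 \cdot 37249}{-18391 + 11527} - \frac{43879}{30 \cdot 11} = \frac{-113 + 74498}{-6864} - \frac{43879}{330} = 74385 \left(- \frac{1}{6864}\right) - \frac{3989}{30} = - \frac{24795}{2288} - \frac{3989}{30} = - \frac{4935341}{34320}$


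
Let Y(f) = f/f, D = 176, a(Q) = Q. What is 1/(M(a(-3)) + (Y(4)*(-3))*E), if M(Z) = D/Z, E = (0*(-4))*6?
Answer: -3/176 ≈ -0.017045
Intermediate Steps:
Y(f) = 1
E = 0 (E = 0*6 = 0)
M(Z) = 176/Z
1/(M(a(-3)) + (Y(4)*(-3))*E) = 1/(176/(-3) + (1*(-3))*0) = 1/(176*(-1/3) - 3*0) = 1/(-176/3 + 0) = 1/(-176/3) = -3/176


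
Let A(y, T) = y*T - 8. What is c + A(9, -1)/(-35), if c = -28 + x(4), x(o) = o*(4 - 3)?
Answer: -823/35 ≈ -23.514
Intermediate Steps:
A(y, T) = -8 + T*y (A(y, T) = T*y - 8 = -8 + T*y)
x(o) = o (x(o) = o*1 = o)
c = -24 (c = -28 + 4 = -24)
c + A(9, -1)/(-35) = -24 + (-8 - 1*9)/(-35) = -24 + (-8 - 9)*(-1/35) = -24 - 17*(-1/35) = -24 + 17/35 = -823/35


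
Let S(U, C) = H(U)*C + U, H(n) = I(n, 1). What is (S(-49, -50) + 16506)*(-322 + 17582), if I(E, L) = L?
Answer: 283184820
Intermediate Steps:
H(n) = 1
S(U, C) = C + U (S(U, C) = 1*C + U = C + U)
(S(-49, -50) + 16506)*(-322 + 17582) = ((-50 - 49) + 16506)*(-322 + 17582) = (-99 + 16506)*17260 = 16407*17260 = 283184820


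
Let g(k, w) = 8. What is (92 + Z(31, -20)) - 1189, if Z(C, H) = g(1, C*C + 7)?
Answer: -1089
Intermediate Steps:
Z(C, H) = 8
(92 + Z(31, -20)) - 1189 = (92 + 8) - 1189 = 100 - 1189 = -1089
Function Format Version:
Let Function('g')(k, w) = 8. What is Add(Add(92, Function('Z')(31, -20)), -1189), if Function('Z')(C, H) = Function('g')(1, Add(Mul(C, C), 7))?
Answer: -1089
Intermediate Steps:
Function('Z')(C, H) = 8
Add(Add(92, Function('Z')(31, -20)), -1189) = Add(Add(92, 8), -1189) = Add(100, -1189) = -1089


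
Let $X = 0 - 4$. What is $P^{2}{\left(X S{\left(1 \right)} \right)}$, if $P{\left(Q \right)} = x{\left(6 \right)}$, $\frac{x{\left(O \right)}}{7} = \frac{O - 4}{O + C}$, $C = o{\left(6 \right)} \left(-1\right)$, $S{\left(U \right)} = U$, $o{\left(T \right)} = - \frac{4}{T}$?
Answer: $\frac{441}{100} \approx 4.41$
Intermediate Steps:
$X = -4$
$C = \frac{2}{3}$ ($C = - \frac{4}{6} \left(-1\right) = \left(-4\right) \frac{1}{6} \left(-1\right) = \left(- \frac{2}{3}\right) \left(-1\right) = \frac{2}{3} \approx 0.66667$)
$x{\left(O \right)} = \frac{7 \left(-4 + O\right)}{\frac{2}{3} + O}$ ($x{\left(O \right)} = 7 \frac{O - 4}{O + \frac{2}{3}} = 7 \frac{-4 + O}{\frac{2}{3} + O} = \frac{7 \left(-4 + O\right)}{\frac{2}{3} + O}$)
$P{\left(Q \right)} = \frac{21}{10}$ ($P{\left(Q \right)} = \frac{21 \left(-4 + 6\right)}{2 + 3 \cdot 6} = 21 \frac{1}{2 + 18} \cdot 2 = 21 \cdot \frac{1}{20} \cdot 2 = \frac{21}{10}$)
$P^{2}{\left(X S{\left(1 \right)} \right)} = \left(\frac{21}{10}\right)^{2} = \frac{441}{100}$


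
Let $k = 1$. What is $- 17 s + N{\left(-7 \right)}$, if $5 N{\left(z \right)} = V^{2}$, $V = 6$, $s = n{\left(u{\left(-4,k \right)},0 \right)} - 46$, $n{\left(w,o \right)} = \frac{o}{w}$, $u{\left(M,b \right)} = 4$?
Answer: $\frac{3946}{5} \approx 789.2$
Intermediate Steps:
$s = -46$ ($s = \frac{0}{4} - 46 = 0 \cdot \frac{1}{4} - 46 = 0 - 46 = -46$)
$N{\left(z \right)} = \frac{36}{5}$ ($N{\left(z \right)} = \frac{6^{2}}{5} = \frac{1}{5} \cdot 36 = \frac{36}{5}$)
$- 17 s + N{\left(-7 \right)} = \left(-17\right) \left(-46\right) + \frac{36}{5} = 782 + \frac{36}{5} = \frac{3946}{5}$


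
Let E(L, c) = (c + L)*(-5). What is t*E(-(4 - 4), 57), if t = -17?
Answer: 4845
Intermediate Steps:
E(L, c) = -5*L - 5*c (E(L, c) = (L + c)*(-5) = -5*L - 5*c)
t*E(-(4 - 4), 57) = -17*(-(-5)*(4 - 4) - 5*57) = -17*(-(-5)*0 - 285) = -17*(-5*0 - 285) = -17*(0 - 285) = -17*(-285) = 4845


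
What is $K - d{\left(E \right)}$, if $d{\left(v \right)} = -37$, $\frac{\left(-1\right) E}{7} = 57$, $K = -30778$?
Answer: $-30741$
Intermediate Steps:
$E = -399$ ($E = \left(-7\right) 57 = -399$)
$K - d{\left(E \right)} = -30778 - -37 = -30778 + 37 = -30741$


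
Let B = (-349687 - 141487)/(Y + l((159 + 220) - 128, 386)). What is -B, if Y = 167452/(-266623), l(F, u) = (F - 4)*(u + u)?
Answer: 65479142701/25420286340 ≈ 2.5759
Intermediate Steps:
l(F, u) = 2*u*(-4 + F) (l(F, u) = (-4 + F)*(2*u) = 2*u*(-4 + F))
Y = -167452/266623 (Y = 167452*(-1/266623) = -167452/266623 ≈ -0.62805)
B = -65479142701/25420286340 (B = (-349687 - 141487)/(-167452/266623 + 2*386*(-4 + ((159 + 220) - 128))) = -491174/(-167452/266623 + 2*386*(-4 + (379 - 128))) = -491174/(-167452/266623 + 2*386*(-4 + 251)) = -491174/(-167452/266623 + 2*386*247) = -491174/(-167452/266623 + 190684) = -491174/50840572680/266623 = -491174*266623/50840572680 = -65479142701/25420286340 ≈ -2.5759)
-B = -1*(-65479142701/25420286340) = 65479142701/25420286340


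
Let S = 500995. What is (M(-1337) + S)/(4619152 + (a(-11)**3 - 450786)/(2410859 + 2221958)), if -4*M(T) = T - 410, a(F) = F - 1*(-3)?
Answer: 9292166142959/85598741839544 ≈ 0.10855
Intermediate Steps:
a(F) = 3 + F (a(F) = F + 3 = 3 + F)
M(T) = 205/2 - T/4 (M(T) = -(T - 410)/4 = -(-410 + T)/4 = 205/2 - T/4)
(M(-1337) + S)/(4619152 + (a(-11)**3 - 450786)/(2410859 + 2221958)) = ((205/2 - 1/4*(-1337)) + 500995)/(4619152 + ((3 - 11)**3 - 450786)/(2410859 + 2221958)) = ((205/2 + 1337/4) + 500995)/(4619152 + ((-8)**3 - 450786)/4632817) = (1747/4 + 500995)/(4619152 + (-512 - 450786)*(1/4632817)) = 2005727/(4*(4619152 - 451298*1/4632817)) = 2005727/(4*(4619152 - 451298/4632817)) = 2005727/(4*(21399685459886/4632817)) = (2005727/4)*(4632817/21399685459886) = 9292166142959/85598741839544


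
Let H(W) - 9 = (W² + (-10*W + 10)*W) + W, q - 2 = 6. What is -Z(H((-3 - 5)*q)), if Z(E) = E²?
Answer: -1410678481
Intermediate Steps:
q = 8 (q = 2 + 6 = 8)
H(W) = 9 + W + W² + W*(10 - 10*W) (H(W) = 9 + ((W² + (-10*W + 10)*W) + W) = 9 + ((W² + (10 - 10*W)*W) + W) = 9 + ((W² + W*(10 - 10*W)) + W) = 9 + (W + W² + W*(10 - 10*W)) = 9 + W + W² + W*(10 - 10*W))
-Z(H((-3 - 5)*q)) = -(9 - 9*64*(-3 - 5)² + 11*((-3 - 5)*8))² = -(9 - 9*(-8*8)² + 11*(-8*8))² = -(9 - 9*(-64)² + 11*(-64))² = -(9 - 9*4096 - 704)² = -(9 - 36864 - 704)² = -1*(-37559)² = -1*1410678481 = -1410678481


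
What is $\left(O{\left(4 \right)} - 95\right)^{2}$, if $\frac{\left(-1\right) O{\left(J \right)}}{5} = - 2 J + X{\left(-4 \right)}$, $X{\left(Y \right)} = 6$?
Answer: $7225$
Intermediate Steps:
$O{\left(J \right)} = -30 + 10 J$ ($O{\left(J \right)} = - 5 \left(- 2 J + 6\right) = - 5 \left(6 - 2 J\right) = -30 + 10 J$)
$\left(O{\left(4 \right)} - 95\right)^{2} = \left(\left(-30 + 10 \cdot 4\right) - 95\right)^{2} = \left(\left(-30 + 40\right) - 95\right)^{2} = \left(10 - 95\right)^{2} = \left(-85\right)^{2} = 7225$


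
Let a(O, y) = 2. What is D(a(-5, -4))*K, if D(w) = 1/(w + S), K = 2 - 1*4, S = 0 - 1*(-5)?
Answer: -2/7 ≈ -0.28571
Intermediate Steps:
S = 5 (S = 0 + 5 = 5)
K = -2 (K = 2 - 4 = -2)
D(w) = 1/(5 + w) (D(w) = 1/(w + 5) = 1/(5 + w))
D(a(-5, -4))*K = -2/(5 + 2) = -2/7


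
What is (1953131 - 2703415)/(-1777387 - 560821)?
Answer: 187571/584552 ≈ 0.32088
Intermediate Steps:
(1953131 - 2703415)/(-1777387 - 560821) = -750284/(-2338208) = -750284*(-1/2338208) = 187571/584552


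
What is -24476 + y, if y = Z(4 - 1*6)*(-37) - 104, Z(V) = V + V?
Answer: -24432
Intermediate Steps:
Z(V) = 2*V
y = 44 (y = (2*(4 - 1*6))*(-37) - 104 = (2*(4 - 6))*(-37) - 104 = (2*(-2))*(-37) - 104 = -4*(-37) - 104 = 148 - 104 = 44)
-24476 + y = -24476 + 44 = -24432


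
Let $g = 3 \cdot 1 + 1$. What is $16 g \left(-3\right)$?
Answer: $-192$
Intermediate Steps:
$g = 4$ ($g = 3 + 1 = 4$)
$16 g \left(-3\right) = 16 \cdot 4 \left(-3\right) = 64 \left(-3\right) = -192$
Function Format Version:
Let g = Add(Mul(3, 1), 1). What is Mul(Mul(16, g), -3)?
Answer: -192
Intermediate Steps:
g = 4 (g = Add(3, 1) = 4)
Mul(Mul(16, g), -3) = Mul(Mul(16, 4), -3) = Mul(64, -3) = -192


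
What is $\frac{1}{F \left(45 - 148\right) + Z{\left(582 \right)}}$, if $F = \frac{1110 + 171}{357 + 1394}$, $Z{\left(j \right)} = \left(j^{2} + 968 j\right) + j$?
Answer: $\frac{17}{15344313} \approx 1.1079 \cdot 10^{-6}$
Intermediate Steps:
$Z{\left(j \right)} = j^{2} + 969 j$
$F = \frac{1281}{1751} \approx 0.73158$
$\frac{1}{F \left(45 - 148\right) + Z{\left(582 \right)}} = \frac{1}{\frac{1281 \left(45 - 148\right)}{1751} + 582 \left(969 + 582\right)} = \frac{1}{\frac{1281 \left(45 - 148\right)}{1751} + 582 \cdot 1551} = \frac{1}{\frac{1281}{1751} \left(-103\right) + 902682} = \frac{1}{- \frac{1281}{17} + 902682} = \frac{1}{\frac{15344313}{17}} = \frac{17}{15344313}$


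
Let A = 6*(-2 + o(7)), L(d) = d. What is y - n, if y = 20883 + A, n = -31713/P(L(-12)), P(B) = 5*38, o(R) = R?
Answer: 4005183/190 ≈ 21080.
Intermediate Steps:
P(B) = 190
n = -31713/190 ≈ -166.91
A = 30 (A = 6*(-2 + 7) = 6*5 = 30)
y = 20913 (y = 20883 + 30 = 20913)
y - n = 20913 - 1*(-31713/190) = 20913 + 31713/190 = 4005183/190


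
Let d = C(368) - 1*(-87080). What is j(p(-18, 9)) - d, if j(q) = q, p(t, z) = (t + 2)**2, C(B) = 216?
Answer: -87040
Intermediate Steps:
p(t, z) = (2 + t)**2
d = 87296 (d = 216 - 1*(-87080) = 216 + 87080 = 87296)
j(p(-18, 9)) - d = (2 - 18)**2 - 1*87296 = (-16)**2 - 87296 = 256 - 87296 = -87040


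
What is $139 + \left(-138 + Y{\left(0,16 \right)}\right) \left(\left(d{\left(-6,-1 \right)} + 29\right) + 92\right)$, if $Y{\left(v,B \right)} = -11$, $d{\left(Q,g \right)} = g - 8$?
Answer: $-16549$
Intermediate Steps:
$d{\left(Q,g \right)} = -8 + g$
$139 + \left(-138 + Y{\left(0,16 \right)}\right) \left(\left(d{\left(-6,-1 \right)} + 29\right) + 92\right) = 139 + \left(-138 - 11\right) \left(\left(\left(-8 - 1\right) + 29\right) + 92\right) = 139 - 149 \left(\left(-9 + 29\right) + 92\right) = 139 - 149 \left(20 + 92\right) = 139 - 16688 = -16549$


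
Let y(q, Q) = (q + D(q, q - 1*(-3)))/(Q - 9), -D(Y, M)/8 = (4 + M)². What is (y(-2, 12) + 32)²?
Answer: 11236/9 ≈ 1248.4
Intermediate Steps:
D(Y, M) = -8*(4 + M)²
y(q, Q) = (q - 8*(7 + q)²)/(-9 + Q) (y(q, Q) = (q - 8*(4 + (q - 1*(-3)))²)/(Q - 9) = (q - 8*(4 + (q + 3))²)/(-9 + Q) = (q - 8*(4 + (3 + q))²)/(-9 + Q) = (q - 8*(7 + q)²)/(-9 + Q))
(y(-2, 12) + 32)² = ((-2 - 8*(7 - 2)²)/(-9 + 12) + 32)² = ((-2 - 8*5²)/3 + 32)² = ((-2 - 8*25)/3 + 32)² = ((-2 - 200)/3 + 32)² = ((⅓)*(-202) + 32)² = (-202/3 + 32)² = (-106/3)² = 11236/9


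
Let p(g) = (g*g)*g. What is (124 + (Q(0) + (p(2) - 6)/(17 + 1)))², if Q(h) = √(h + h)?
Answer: 1247689/81 ≈ 15404.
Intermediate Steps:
p(g) = g³ (p(g) = g²*g = g³)
Q(h) = √2*√h (Q(h) = √(2*h) = √2*√h)
(124 + (Q(0) + (p(2) - 6)/(17 + 1)))² = (124 + (√2*√0 + (2³ - 6)/(17 + 1)))² = (124 + (√2*0 + (8 - 6)/18))² = (124 + (0 + 2*(1/18)))² = (124 + (0 + ⅑))² = (124 + ⅑)² = (1117/9)² = 1247689/81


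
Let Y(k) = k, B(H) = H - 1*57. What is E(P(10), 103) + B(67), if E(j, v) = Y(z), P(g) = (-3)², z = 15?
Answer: 25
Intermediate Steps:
B(H) = -57 + H (B(H) = H - 57 = -57 + H)
P(g) = 9
E(j, v) = 15
E(P(10), 103) + B(67) = 15 + (-57 + 67) = 15 + 10 = 25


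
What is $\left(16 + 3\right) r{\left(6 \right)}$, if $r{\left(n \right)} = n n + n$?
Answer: $798$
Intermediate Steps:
$r{\left(n \right)} = n + n^{2}$ ($r{\left(n \right)} = n^{2} + n = n + n^{2}$)
$\left(16 + 3\right) r{\left(6 \right)} = \left(16 + 3\right) 6 \left(1 + 6\right) = 19 \cdot 6 \cdot 7 = 19 \cdot 42 = 798$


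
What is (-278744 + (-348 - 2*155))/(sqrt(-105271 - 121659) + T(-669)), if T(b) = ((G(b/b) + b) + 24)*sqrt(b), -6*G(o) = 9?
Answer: 558804*I/(-1293*sqrt(669) + 2*sqrt(226930)) ≈ -17.199*I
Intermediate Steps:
G(o) = -3/2 (G(o) = -1/6*9 = -3/2)
T(b) = sqrt(b)*(45/2 + b) (T(b) = ((-3/2 + b) + 24)*sqrt(b) = (45/2 + b)*sqrt(b) = sqrt(b)*(45/2 + b))
(-278744 + (-348 - 2*155))/(sqrt(-105271 - 121659) + T(-669)) = (-278744 + (-348 - 2*155))/(sqrt(-105271 - 121659) + sqrt(-669)*(45/2 - 669)) = (-278744 + (-348 - 310))/(sqrt(-226930) + (I*sqrt(669))*(-1293/2)) = (-278744 - 658)/(I*sqrt(226930) - 1293*I*sqrt(669)/2) = -279402/(I*sqrt(226930) - 1293*I*sqrt(669)/2)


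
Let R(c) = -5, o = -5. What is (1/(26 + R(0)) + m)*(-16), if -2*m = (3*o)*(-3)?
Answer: 7544/21 ≈ 359.24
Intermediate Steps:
m = -45/2 (m = -3*(-5)*(-3)/2 = -(-15)*(-3)/2 = -½*45 = -45/2 ≈ -22.500)
(1/(26 + R(0)) + m)*(-16) = (1/(26 - 5) - 45/2)*(-16) = (1/21 - 45/2)*(-16) = -943/42*(-16) = 7544/21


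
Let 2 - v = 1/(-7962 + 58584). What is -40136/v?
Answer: -2031764592/101243 ≈ -20068.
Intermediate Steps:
v = 101243/50622 (v = 2 - 1/(-7962 + 58584) = 2 - 1/50622 = 101243/50622 ≈ 2.0000)
-40136/v = -40136/101243/50622 = -40136*50622/101243 = -2031764592/101243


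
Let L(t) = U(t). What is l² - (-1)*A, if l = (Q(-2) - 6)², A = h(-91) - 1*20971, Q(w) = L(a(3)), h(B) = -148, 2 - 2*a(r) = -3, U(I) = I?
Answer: -335503/16 ≈ -20969.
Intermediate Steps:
a(r) = 5/2 (a(r) = 1 - ½*(-3) = 1 + 3/2 = 5/2)
L(t) = t
Q(w) = 5/2
A = -21119 (A = -148 - 1*20971 = -148 - 20971 = -21119)
l = 49/4 (l = (5/2 - 6)² = (-7/2)² = 49/4 ≈ 12.250)
l² - (-1)*A = (49/4)² - (-1)*(-21119) = 2401/16 - 1*21119 = 2401/16 - 21119 = -335503/16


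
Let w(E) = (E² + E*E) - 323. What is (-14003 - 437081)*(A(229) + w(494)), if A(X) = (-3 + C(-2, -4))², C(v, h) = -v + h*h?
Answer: -220117263816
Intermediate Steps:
C(v, h) = h² - v (C(v, h) = -v + h² = h² - v)
A(X) = 225 (A(X) = (-3 + ((-4)² - 1*(-2)))² = (-3 + (16 + 2))² = (-3 + 18)² = 15² = 225)
w(E) = -323 + 2*E² (w(E) = (E² + E²) - 323 = 2*E² - 323 = -323 + 2*E²)
(-14003 - 437081)*(A(229) + w(494)) = (-14003 - 437081)*(225 + (-323 + 2*494²)) = -451084*(225 + (-323 + 2*244036)) = -451084*(225 + (-323 + 488072)) = -451084*(225 + 487749) = -451084*487974 = -220117263816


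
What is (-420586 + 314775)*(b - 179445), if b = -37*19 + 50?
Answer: 19056349478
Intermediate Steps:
b = -653 (b = -703 + 50 = -653)
(-420586 + 314775)*(b - 179445) = (-420586 + 314775)*(-653 - 179445) = -105811*(-180098) = 19056349478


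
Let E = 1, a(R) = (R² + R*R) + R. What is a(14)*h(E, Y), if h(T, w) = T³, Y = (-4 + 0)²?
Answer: 406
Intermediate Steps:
a(R) = R + 2*R² (a(R) = (R² + R²) + R = 2*R² + R = R + 2*R²)
Y = 16 (Y = (-4)² = 16)
a(14)*h(E, Y) = (14*(1 + 2*14))*1³ = (14*(1 + 28))*1 = (14*29)*1 = 406*1 = 406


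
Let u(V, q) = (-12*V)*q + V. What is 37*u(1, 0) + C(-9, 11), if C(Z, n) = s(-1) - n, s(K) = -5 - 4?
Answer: 17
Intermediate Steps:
s(K) = -9
u(V, q) = V - 12*V*q (u(V, q) = -12*V*q + V = V - 12*V*q)
C(Z, n) = -9 - n
37*u(1, 0) + C(-9, 11) = 37*(1*(1 - 12*0)) + (-9 - 1*11) = 37*(1*(1 + 0)) + (-9 - 11) = 37*(1*1) - 20 = 37*1 - 20 = 37 - 20 = 17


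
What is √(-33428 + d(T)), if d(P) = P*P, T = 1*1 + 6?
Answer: I*√33379 ≈ 182.7*I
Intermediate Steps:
T = 7 (T = 1 + 6 = 7)
d(P) = P²
√(-33428 + d(T)) = √(-33428 + 7²) = √(-33428 + 49) = √(-33379) = I*√33379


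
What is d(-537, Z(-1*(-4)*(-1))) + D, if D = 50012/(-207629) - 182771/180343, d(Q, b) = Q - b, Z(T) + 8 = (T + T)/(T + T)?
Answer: -19892519349985/37444436747 ≈ -531.25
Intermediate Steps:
Z(T) = -7 (Z(T) = -8 + (T + T)/(T + T) = -8 + (2*T)/((2*T)) = -8 + (2*T)*(1/(2*T)) = -8 + 1 = -7)
D = -46967874075/37444436747 (D = 50012*(-1/207629) - 182771*1/180343 = -50012/207629 - 182771/180343 = -46967874075/37444436747 ≈ -1.2543)
d(-537, Z(-1*(-4)*(-1))) + D = (-537 - 1*(-7)) - 46967874075/37444436747 = (-537 + 7) - 46967874075/37444436747 = -530 - 46967874075/37444436747 = -19892519349985/37444436747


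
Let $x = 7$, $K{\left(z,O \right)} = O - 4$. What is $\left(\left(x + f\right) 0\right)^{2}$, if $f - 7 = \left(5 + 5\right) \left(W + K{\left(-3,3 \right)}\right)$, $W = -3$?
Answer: $0$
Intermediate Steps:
$K{\left(z,O \right)} = -4 + O$
$f = -33$ ($f = 7 + \left(5 + 5\right) \left(-3 + \left(-4 + 3\right)\right) = 7 + 10 \left(-3 - 1\right) = 7 + 10 \left(-4\right) = 7 - 40 = -33$)
$\left(\left(x + f\right) 0\right)^{2} = \left(\left(7 - 33\right) 0\right)^{2} = \left(\left(-26\right) 0\right)^{2} = 0^{2} = 0$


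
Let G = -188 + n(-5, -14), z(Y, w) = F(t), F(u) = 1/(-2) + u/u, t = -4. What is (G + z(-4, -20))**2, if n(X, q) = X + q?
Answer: 170569/4 ≈ 42642.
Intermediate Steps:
F(u) = 1/2 (F(u) = 1*(-1/2) + 1 = -1/2 + 1 = 1/2)
z(Y, w) = 1/2
G = -207 (G = -188 + (-5 - 14) = -188 - 19 = -207)
(G + z(-4, -20))**2 = (-207 + 1/2)**2 = (-413/2)**2 = 170569/4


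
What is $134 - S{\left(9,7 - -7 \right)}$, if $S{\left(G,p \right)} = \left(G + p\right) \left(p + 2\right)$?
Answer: $-234$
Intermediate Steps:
$S{\left(G,p \right)} = \left(2 + p\right) \left(G + p\right)$ ($S{\left(G,p \right)} = \left(G + p\right) \left(2 + p\right) = \left(2 + p\right) \left(G + p\right)$)
$134 - S{\left(9,7 - -7 \right)} = 134 - \left(\left(7 - -7\right)^{2} + 2 \cdot 9 + 2 \left(7 - -7\right) + 9 \left(7 - -7\right)\right) = 134 - \left(\left(7 + 7\right)^{2} + 18 + 2 \left(7 + 7\right) + 9 \left(7 + 7\right)\right) = 134 - \left(14^{2} + 18 + 2 \cdot 14 + 9 \cdot 14\right) = 134 - \left(196 + 18 + 28 + 126\right) = 134 - 368 = -234$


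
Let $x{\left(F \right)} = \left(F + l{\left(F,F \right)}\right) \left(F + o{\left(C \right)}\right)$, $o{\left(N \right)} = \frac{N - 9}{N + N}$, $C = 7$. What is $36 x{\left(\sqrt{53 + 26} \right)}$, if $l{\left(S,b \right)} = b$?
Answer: $5688 - \frac{72 \sqrt{79}}{7} \approx 5596.6$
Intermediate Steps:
$o{\left(N \right)} = \frac{-9 + N}{2 N}$
$x{\left(F \right)} = 2 F \left(- \frac{1}{7} + F\right)$ ($x{\left(F \right)} = \left(F + F\right) \left(F + \frac{-9 + 7}{2 \cdot 7}\right) = 2 F \left(F + \frac{1}{2} \cdot \frac{1}{7} \left(-2\right)\right) = 2 F \left(F - \frac{1}{7}\right) = 2 F \left(- \frac{1}{7} + F\right)$)
$36 x{\left(\sqrt{53 + 26} \right)} = 36 \frac{2 \sqrt{53 + 26} \left(-1 + 7 \sqrt{53 + 26}\right)}{7} = 36 \frac{2 \sqrt{79} \left(-1 + 7 \sqrt{79}\right)}{7} = \frac{72 \sqrt{79} \left(-1 + 7 \sqrt{79}\right)}{7}$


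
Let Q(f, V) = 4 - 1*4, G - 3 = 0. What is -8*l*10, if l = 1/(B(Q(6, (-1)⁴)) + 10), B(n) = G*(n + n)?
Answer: -8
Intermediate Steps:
G = 3 (G = 3 + 0 = 3)
Q(f, V) = 0 (Q(f, V) = 4 - 4 = 0)
B(n) = 6*n (B(n) = 3*(n + n) = 3*(2*n) = 6*n)
l = ⅒ (l = 1/(6*0 + 10) = 1/(0 + 10) = 1/10 = ⅒ ≈ 0.10000)
-8*l*10 = -8*⅒*10 = -⅘*10 = -8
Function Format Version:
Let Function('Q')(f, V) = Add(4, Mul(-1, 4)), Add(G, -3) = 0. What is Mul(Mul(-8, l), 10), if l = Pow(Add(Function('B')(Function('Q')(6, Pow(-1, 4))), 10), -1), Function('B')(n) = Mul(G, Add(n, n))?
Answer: -8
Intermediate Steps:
G = 3 (G = Add(3, 0) = 3)
Function('Q')(f, V) = 0 (Function('Q')(f, V) = Add(4, -4) = 0)
Function('B')(n) = Mul(6, n) (Function('B')(n) = Mul(3, Add(n, n)) = Mul(3, Mul(2, n)) = Mul(6, n))
l = Rational(1, 10) (l = Pow(Add(Mul(6, 0), 10), -1) = Pow(Add(0, 10), -1) = Pow(10, -1) = Rational(1, 10) ≈ 0.10000)
Mul(Mul(-8, l), 10) = Mul(Mul(-8, Rational(1, 10)), 10) = Mul(Rational(-4, 5), 10) = -8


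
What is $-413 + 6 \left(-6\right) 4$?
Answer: $-557$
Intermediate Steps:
$-413 + 6 \left(-6\right) 4 = -413 - 144 = -557$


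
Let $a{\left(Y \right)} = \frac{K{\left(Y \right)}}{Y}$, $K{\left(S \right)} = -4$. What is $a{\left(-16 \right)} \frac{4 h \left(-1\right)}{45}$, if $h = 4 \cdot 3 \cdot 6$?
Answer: $- \frac{8}{5} \approx -1.6$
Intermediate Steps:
$h = 72$ ($h = 12 \cdot 6 = 72$)
$a{\left(Y \right)} = - \frac{4}{Y}$
$a{\left(-16 \right)} \frac{4 h \left(-1\right)}{45} = - \frac{4}{-16} \frac{4 \cdot 72 \left(-1\right)}{45} = \left(-4\right) \left(- \frac{1}{16}\right) 288 \left(-1\right) \frac{1}{45} = \frac{\left(-288\right) \frac{1}{45}}{4} = \frac{1}{4} \left(- \frac{32}{5}\right) = - \frac{8}{5}$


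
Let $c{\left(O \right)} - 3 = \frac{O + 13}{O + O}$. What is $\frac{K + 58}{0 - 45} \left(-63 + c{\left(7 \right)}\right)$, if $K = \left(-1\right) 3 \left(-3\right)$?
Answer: $\frac{5494}{63} \approx 87.206$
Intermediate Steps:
$K = 9$ ($K = \left(-3\right) \left(-3\right) = 9$)
$c{\left(O \right)} = 3 + \frac{13 + O}{2 O}$ ($c{\left(O \right)} = 3 + \frac{O + 13}{O + O} = 3 + \frac{13 + O}{2 O}$)
$\frac{K + 58}{0 - 45} \left(-63 + c{\left(7 \right)}\right) = \frac{9 + 58}{0 - 45} \left(-63 + \frac{13 + 7 \cdot 7}{2 \cdot 7}\right) = \frac{67}{-45} \left(-63 + \frac{1}{2} \cdot \frac{1}{7} \left(13 + 49\right)\right) = 67 \left(- \frac{1}{45}\right) \left(-63 + \frac{1}{2} \cdot \frac{1}{7} \cdot 62\right) = - \frac{67 \left(-63 + \frac{31}{7}\right)}{45} = \left(- \frac{67}{45}\right) \left(- \frac{410}{7}\right) = \frac{5494}{63}$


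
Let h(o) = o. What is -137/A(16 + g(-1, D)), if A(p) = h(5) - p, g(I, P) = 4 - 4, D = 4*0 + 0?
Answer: 137/11 ≈ 12.455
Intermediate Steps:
D = 0 (D = 0 + 0 = 0)
g(I, P) = 0
A(p) = 5 - p
-137/A(16 + g(-1, D)) = -137/(5 - (16 + 0)) = -137/(5 - 1*16) = -137/(5 - 16) = -137/(-11) = -137*(-1/11) = 137/11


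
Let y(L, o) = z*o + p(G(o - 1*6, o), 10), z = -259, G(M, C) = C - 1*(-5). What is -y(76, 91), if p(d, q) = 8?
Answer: 23561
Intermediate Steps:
G(M, C) = 5 + C (G(M, C) = C + 5 = 5 + C)
y(L, o) = 8 - 259*o (y(L, o) = -259*o + 8 = 8 - 259*o)
-y(76, 91) = -(8 - 259*91) = -(8 - 23569) = -1*(-23561) = 23561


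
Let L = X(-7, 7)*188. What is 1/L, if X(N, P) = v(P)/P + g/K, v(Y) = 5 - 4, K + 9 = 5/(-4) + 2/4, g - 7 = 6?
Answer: -21/4700 ≈ -0.0044681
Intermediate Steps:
g = 13 (g = 7 + 6 = 13)
K = -39/4 (K = -9 + (5/(-4) + 2/4) = -9 + (5*(-¼) + 2*(¼)) = -9 + (-5/4 + ½) = -9 - ¾ = -39/4 ≈ -9.7500)
v(Y) = 1
X(N, P) = -4/3 + 1/P (X(N, P) = 1/P + 13/(-39/4) = 1/P + 13*(-4/39) = 1/P - 4/3 = -4/3 + 1/P)
L = -4700/21 (L = (-4/3 + 1/7)*188 = (-4/3 + ⅐)*188 = -25/21*188 = -4700/21 ≈ -223.81)
1/L = 1/(-4700/21) = -21/4700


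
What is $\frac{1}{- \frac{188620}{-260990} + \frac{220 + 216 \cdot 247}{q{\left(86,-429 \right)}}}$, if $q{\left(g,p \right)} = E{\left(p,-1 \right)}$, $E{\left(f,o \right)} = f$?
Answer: $- \frac{11196471}{1390083830} \approx -0.0080545$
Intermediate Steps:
$q{\left(g,p \right)} = p$
$\frac{1}{- \frac{188620}{-260990} + \frac{220 + 216 \cdot 247}{q{\left(86,-429 \right)}}} = \frac{1}{- \frac{188620}{-260990} + \frac{220 + 216 \cdot 247}{-429}} = \frac{1}{\left(-188620\right) \left(- \frac{1}{260990}\right) + \left(220 + 53352\right) \left(- \frac{1}{429}\right)} = \frac{1}{\frac{18862}{26099} + 53572 \left(- \frac{1}{429}\right)} = \frac{1}{\frac{18862}{26099} - \frac{53572}{429}} = \frac{1}{- \frac{1390083830}{11196471}} = - \frac{11196471}{1390083830}$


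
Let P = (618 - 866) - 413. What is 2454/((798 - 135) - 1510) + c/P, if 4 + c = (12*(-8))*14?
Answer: -480338/559867 ≈ -0.85795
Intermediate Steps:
P = -661 (P = -248 - 413 = -661)
c = -1348 (c = -4 + (12*(-8))*14 = -4 - 96*14 = -4 - 1344 = -1348)
2454/((798 - 135) - 1510) + c/P = 2454/((798 - 135) - 1510) - 1348/(-661) = 2454/(663 - 1510) - 1348*(-1/661) = 2454/(-847) + 1348/661 = 2454*(-1/847) + 1348/661 = -2454/847 + 1348/661 = -480338/559867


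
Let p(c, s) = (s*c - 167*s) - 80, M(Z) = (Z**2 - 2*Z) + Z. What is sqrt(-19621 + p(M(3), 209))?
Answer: 5*I*sqrt(2134) ≈ 230.98*I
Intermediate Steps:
M(Z) = Z**2 - Z
p(c, s) = -80 - 167*s + c*s (p(c, s) = (c*s - 167*s) - 80 = (-167*s + c*s) - 80 = -80 - 167*s + c*s)
sqrt(-19621 + p(M(3), 209)) = sqrt(-19621 + (-80 - 167*209 + (3*(-1 + 3))*209)) = sqrt(-19621 + (-80 - 34903 + (3*2)*209)) = sqrt(-19621 + (-80 - 34903 + 6*209)) = sqrt(-19621 + (-80 - 34903 + 1254)) = sqrt(-19621 - 33729) = sqrt(-53350) = 5*I*sqrt(2134)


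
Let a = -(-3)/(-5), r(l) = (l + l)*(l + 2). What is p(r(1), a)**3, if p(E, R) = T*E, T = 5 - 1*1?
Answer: 13824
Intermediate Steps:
r(l) = 2*l*(2 + l) (r(l) = (2*l)*(2 + l) = 2*l*(2 + l))
a = -3/5 (a = -(-3)*(-1)/5 = -1*3/5 = -3/5 ≈ -0.60000)
T = 4 (T = 5 - 1 = 4)
p(E, R) = 4*E
p(r(1), a)**3 = (4*(2*1*(2 + 1)))**3 = (4*(2*1*3))**3 = (4*6)**3 = 24**3 = 13824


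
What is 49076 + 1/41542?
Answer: 2038715193/41542 ≈ 49076.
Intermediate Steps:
49076 + 1/41542 = 2038715193/41542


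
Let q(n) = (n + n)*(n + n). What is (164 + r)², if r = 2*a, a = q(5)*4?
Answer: 929296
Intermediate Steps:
q(n) = 4*n² (q(n) = (2*n)*(2*n) = 4*n²)
a = 400 (a = (4*5²)*4 = (4*25)*4 = 100*4 = 400)
r = 800 (r = 2*400 = 800)
(164 + r)² = (164 + 800)² = 964² = 929296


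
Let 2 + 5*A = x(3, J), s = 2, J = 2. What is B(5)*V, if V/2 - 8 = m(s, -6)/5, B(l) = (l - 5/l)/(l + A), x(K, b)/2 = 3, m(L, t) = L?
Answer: 336/29 ≈ 11.586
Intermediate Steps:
x(K, b) = 6 (x(K, b) = 2*3 = 6)
A = ⅘ (A = -⅖ + (⅕)*6 = -⅖ + 6/5 = ⅘ ≈ 0.80000)
B(l) = (l - 5/l)/(⅘ + l) (B(l) = (l - 5/l)/(l + ⅘) = (l - 5/l)/(⅘ + l))
V = 84/5 (V = 16 + 2*(2/5) = 16 + 2*(2*(⅕)) = 16 + 2*(⅖) = 16 + ⅘ = 84/5 ≈ 16.800)
B(5)*V = (5*(-5 + 5²)/(5*(4 + 5*5)))*(84/5) = (5*(⅕)*(-5 + 25)/(4 + 25))*(84/5) = (5*(⅕)*20/29)*(84/5) = (5*(⅕)*(1/29)*20)*(84/5) = (20/29)*(84/5) = 336/29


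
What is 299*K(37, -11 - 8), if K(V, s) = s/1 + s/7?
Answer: -45448/7 ≈ -6492.6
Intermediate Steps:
K(V, s) = 8*s/7 (K(V, s) = s*1 + s*(⅐) = s + s/7 = 8*s/7)
299*K(37, -11 - 8) = 299*(8*(-11 - 8)/7) = 299*((8/7)*(-19)) = 299*(-152/7) = -45448/7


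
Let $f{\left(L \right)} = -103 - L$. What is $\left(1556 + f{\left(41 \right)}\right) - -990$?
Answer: $2402$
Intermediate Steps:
$\left(1556 + f{\left(41 \right)}\right) - -990 = \left(1556 - 144\right) - -990 = \left(1556 - 144\right) + 990 = 1412 + 990 = 2402$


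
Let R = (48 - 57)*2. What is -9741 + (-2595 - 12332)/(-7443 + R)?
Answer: -72662674/7461 ≈ -9739.0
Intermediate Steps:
R = -18 (R = -9*2 = -18)
-9741 + (-2595 - 12332)/(-7443 + R) = -9741 + (-2595 - 12332)/(-7443 - 18) = -9741 - 14927/(-7461) = -9741 - 14927*(-1/7461) = -9741 + 14927/7461 = -72662674/7461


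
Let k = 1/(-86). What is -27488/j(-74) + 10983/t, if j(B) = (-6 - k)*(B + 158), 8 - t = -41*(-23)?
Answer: 17351855/404481 ≈ 42.899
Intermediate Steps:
t = -935 (t = 8 - (-41)*(-23) = 8 - 1*943 = 8 - 943 = -935)
k = -1/86 ≈ -0.011628
j(B) = -40685/43 - 515*B/86 (j(B) = (-6 - 1*(-1/86))*(B + 158) = (-6 + 1/86)*(158 + B) = -515*(158 + B)/86 = -40685/43 - 515*B/86)
-27488/j(-74) + 10983/t = -27488/(-40685/43 - 515/86*(-74)) + 10983/(-935) = -27488/(-40685/43 + 19055/43) + 10983*(-1/935) = -27488/(-21630/43) - 10983/935 = -27488*(-43/21630) - 10983/935 = 590992/10815 - 10983/935 = 17351855/404481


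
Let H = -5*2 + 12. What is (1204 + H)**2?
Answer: 1454436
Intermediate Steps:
H = 2 (H = -10 + 12 = 2)
(1204 + H)**2 = (1204 + 2)**2 = 1206**2 = 1454436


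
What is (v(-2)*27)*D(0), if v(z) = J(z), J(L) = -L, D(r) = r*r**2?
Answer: 0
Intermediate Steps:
D(r) = r**3
v(z) = -z
(v(-2)*27)*D(0) = (-1*(-2)*27)*0**3 = (2*27)*0 = 54*0 = 0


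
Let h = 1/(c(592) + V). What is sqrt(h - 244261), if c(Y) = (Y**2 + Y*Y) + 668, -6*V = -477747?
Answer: I*sqrt(596295297256522659)/1562441 ≈ 494.23*I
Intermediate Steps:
V = 159249/2 (V = -1/6*(-477747) = 159249/2 ≈ 79625.)
c(Y) = 668 + 2*Y**2 (c(Y) = (Y**2 + Y**2) + 668 = 2*Y**2 + 668 = 668 + 2*Y**2)
h = 2/1562441 (h = 1/((668 + 2*592**2) + 159249/2) = 1/((668 + 2*350464) + 159249/2) = 1/((668 + 700928) + 159249/2) = 1/(701596 + 159249/2) = 1/(1562441/2) = 2/1562441 ≈ 1.2800e-6)
sqrt(h - 244261) = sqrt(2/1562441 - 244261) = sqrt(-381643401099/1562441) = I*sqrt(596295297256522659)/1562441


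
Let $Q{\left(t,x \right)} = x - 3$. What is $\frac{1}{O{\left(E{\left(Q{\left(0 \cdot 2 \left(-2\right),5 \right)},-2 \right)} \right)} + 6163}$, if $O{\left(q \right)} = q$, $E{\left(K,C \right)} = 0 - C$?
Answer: $\frac{1}{6165} \approx 0.00016221$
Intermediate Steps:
$Q{\left(t,x \right)} = -3 + x$
$E{\left(K,C \right)} = - C$
$\frac{1}{O{\left(E{\left(Q{\left(0 \cdot 2 \left(-2\right),5 \right)},-2 \right)} \right)} + 6163} = \frac{1}{\left(-1\right) \left(-2\right) + 6163} = \frac{1}{2 + 6163} = \frac{1}{6165}$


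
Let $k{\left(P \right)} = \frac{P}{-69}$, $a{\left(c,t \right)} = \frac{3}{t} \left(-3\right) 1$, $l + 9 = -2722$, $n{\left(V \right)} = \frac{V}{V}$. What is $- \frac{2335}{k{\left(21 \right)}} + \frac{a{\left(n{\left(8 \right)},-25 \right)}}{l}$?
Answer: $\frac{3666708812}{477925} \approx 7672.1$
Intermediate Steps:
$n{\left(V \right)} = 1$
$l = -2731$ ($l = -9 - 2722 = -2731$)
$a{\left(c,t \right)} = - \frac{9}{t}$ ($a{\left(c,t \right)} = - \frac{9}{t} 1 = - \frac{9}{t}$)
$k{\left(P \right)} = - \frac{P}{69}$ ($k{\left(P \right)} = P \left(- \frac{1}{69}\right) = - \frac{P}{69}$)
$- \frac{2335}{k{\left(21 \right)}} + \frac{a{\left(n{\left(8 \right)},-25 \right)}}{l} = - \frac{2335}{\left(- \frac{1}{69}\right) 21} + \frac{\left(-9\right) \frac{1}{-25}}{-2731} = - \frac{2335}{- \frac{7}{23}} + \left(-9\right) \left(- \frac{1}{25}\right) \left(- \frac{1}{2731}\right) = \left(-2335\right) \left(- \frac{23}{7}\right) + \frac{9}{25} \left(- \frac{1}{2731}\right) = \frac{53705}{7} - \frac{9}{68275} = \frac{3666708812}{477925}$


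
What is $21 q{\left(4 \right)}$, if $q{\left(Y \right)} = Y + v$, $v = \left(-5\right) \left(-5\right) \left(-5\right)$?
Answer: $-2541$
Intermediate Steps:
$v = -125$ ($v = 25 \left(-5\right) = -125$)
$q{\left(Y \right)} = -125 + Y$ ($q{\left(Y \right)} = Y - 125 = -125 + Y$)
$21 q{\left(4 \right)} = 21 \left(-125 + 4\right) = 21 \left(-121\right) = -2541$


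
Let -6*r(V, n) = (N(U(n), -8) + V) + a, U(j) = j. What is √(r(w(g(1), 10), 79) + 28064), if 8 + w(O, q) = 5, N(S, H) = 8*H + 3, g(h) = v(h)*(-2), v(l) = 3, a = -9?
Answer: √1010742/6 ≈ 167.56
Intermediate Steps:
g(h) = -6 (g(h) = 3*(-2) = -6)
N(S, H) = 3 + 8*H
w(O, q) = -3 (w(O, q) = -8 + 5 = -3)
r(V, n) = 35/3 - V/6 (r(V, n) = -(((3 + 8*(-8)) + V) - 9)/6 = -(((3 - 64) + V) - 9)/6 = -((-61 + V) - 9)/6 = -(-70 + V)/6 = 35/3 - V/6)
√(r(w(g(1), 10), 79) + 28064) = √((35/3 - ⅙*(-3)) + 28064) = √((35/3 + ½) + 28064) = √(73/6 + 28064) = √(168457/6) = √1010742/6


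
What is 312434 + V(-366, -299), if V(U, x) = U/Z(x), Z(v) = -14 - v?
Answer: 29681108/95 ≈ 3.1243e+5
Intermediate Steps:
V(U, x) = U/(-14 - x)
312434 + V(-366, -299) = 312434 - 1*(-366)/(14 - 299) = 312434 - 1*(-366)/(-285) = 312434 - 1*(-366)*(-1/285) = 312434 - 122/95 = 29681108/95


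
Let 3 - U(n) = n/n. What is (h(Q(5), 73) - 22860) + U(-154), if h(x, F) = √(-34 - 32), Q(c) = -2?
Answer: -22858 + I*√66 ≈ -22858.0 + 8.124*I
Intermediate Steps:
U(n) = 2 (U(n) = 3 - n/n = 3 - 1*1 = 3 - 1 = 2)
h(x, F) = I*√66 (h(x, F) = √(-66) = I*√66)
(h(Q(5), 73) - 22860) + U(-154) = (I*√66 - 22860) + 2 = (-22860 + I*√66) + 2 = -22858 + I*√66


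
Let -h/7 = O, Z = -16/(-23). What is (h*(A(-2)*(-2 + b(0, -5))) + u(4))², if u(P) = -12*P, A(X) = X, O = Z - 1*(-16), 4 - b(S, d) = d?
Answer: 1334294784/529 ≈ 2.5223e+6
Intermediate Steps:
Z = 16/23 (Z = -16*(-1/23) = 16/23 ≈ 0.69565)
b(S, d) = 4 - d
O = 384/23 (O = 16/23 - 1*(-16) = 16/23 + 16 = 384/23 ≈ 16.696)
h = -2688/23 (h = -7*384/23 = -2688/23 ≈ -116.87)
(h*(A(-2)*(-2 + b(0, -5))) + u(4))² = (-(-5376)*(-2 + (4 - 1*(-5)))/23 - 12*4)² = (-(-5376)*(-2 + (4 + 5))/23 - 48)² = (-(-5376)*(-2 + 9)/23 - 48)² = (-(-5376)*7/23 - 48)² = (-2688/23*(-14) - 48)² = (37632/23 - 48)² = (36528/23)² = 1334294784/529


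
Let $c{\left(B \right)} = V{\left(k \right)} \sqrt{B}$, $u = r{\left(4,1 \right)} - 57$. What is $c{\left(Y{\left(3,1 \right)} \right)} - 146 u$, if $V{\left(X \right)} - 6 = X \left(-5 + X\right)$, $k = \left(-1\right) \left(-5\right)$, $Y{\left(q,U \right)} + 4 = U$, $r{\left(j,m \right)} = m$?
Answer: $8176 + 6 i \sqrt{3} \approx 8176.0 + 10.392 i$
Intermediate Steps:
$Y{\left(q,U \right)} = -4 + U$
$u = -56$ ($u = 1 - 57 = -56$)
$k = 5$
$V{\left(X \right)} = 6 + X \left(-5 + X\right)$
$c{\left(B \right)} = 6 \sqrt{B}$ ($c{\left(B \right)} = \left(6 + 5^{2} - 25\right) \sqrt{B} = \left(6 + 25 - 25\right) \sqrt{B} = 6 \sqrt{B}$)
$c{\left(Y{\left(3,1 \right)} \right)} - 146 u = 6 \sqrt{-4 + 1} - -8176 = 6 \sqrt{-3} + 8176 = 6 i \sqrt{3} + 8176 = 8176 + 6 i \sqrt{3}$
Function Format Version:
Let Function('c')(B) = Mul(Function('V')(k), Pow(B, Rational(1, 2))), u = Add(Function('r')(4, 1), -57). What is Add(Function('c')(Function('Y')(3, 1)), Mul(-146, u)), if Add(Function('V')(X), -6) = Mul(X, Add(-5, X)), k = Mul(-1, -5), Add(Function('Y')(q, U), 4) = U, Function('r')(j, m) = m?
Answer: Add(8176, Mul(6, I, Pow(3, Rational(1, 2)))) ≈ Add(8176.0, Mul(10.392, I))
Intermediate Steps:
Function('Y')(q, U) = Add(-4, U)
u = -56 (u = Add(1, -57) = -56)
k = 5
Function('V')(X) = Add(6, Mul(X, Add(-5, X)))
Function('c')(B) = Mul(6, Pow(B, Rational(1, 2))) (Function('c')(B) = Mul(Add(6, Pow(5, 2), Mul(-5, 5)), Pow(B, Rational(1, 2))) = Mul(Add(6, 25, -25), Pow(B, Rational(1, 2))) = Mul(6, Pow(B, Rational(1, 2))))
Add(Function('c')(Function('Y')(3, 1)), Mul(-146, u)) = Add(Mul(6, Pow(Add(-4, 1), Rational(1, 2))), Mul(-146, -56)) = Add(Mul(6, Pow(-3, Rational(1, 2))), 8176) = Add(Mul(6, Mul(I, Pow(3, Rational(1, 2)))), 8176) = Add(Mul(6, I, Pow(3, Rational(1, 2))), 8176) = Add(8176, Mul(6, I, Pow(3, Rational(1, 2))))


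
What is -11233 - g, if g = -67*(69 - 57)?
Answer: -10429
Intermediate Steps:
g = -804 (g = -67*12 = -804)
-11233 - g = -11233 - 1*(-804) = -11233 + 804 = -10429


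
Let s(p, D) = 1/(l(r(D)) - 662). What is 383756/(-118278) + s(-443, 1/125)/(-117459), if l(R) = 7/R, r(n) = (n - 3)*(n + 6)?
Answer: -51766807310703240/15955123722757523 ≈ -3.2445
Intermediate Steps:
r(n) = (-3 + n)*(6 + n)
s(p, D) = 1/(-662 + 7/(-18 + D**2 + 3*D)) (s(p, D) = 1/(7/(-18 + D**2 + 3*D) - 662) = 1/(-662 + 7/(-18 + D**2 + 3*D)))
383756/(-118278) + s(-443, 1/125)/(-117459) = 383756/(-118278) + ((18 - (1/125)**2 - 3/125)/(-11923 + 662*(1/125)**2 + 1986/125))/(-117459) = 383756*(-1/118278) + ((18 - (1/125)**2 - 3*1/125)/(-11923 + 662*(1/125)**2 + 1986*(1/125)))*(-1/117459) = -191878/59139 + ((18 - 1*1/15625 - 3/125)/(-11923 + 662*(1/15625) + 1986/125))*(-1/117459) = -191878/59139 + ((18 - 1/15625 - 3/125)/(-11923 + 662/15625 + 1986/125))*(-1/117459) = -191878/59139 + ((280874/15625)/(-186047963/15625))*(-1/117459) = -191878/59139 - 15625/186047963*280874/15625*(-1/117459) = -191878/59139 - 280874/186047963*(-1/117459) = -191878/59139 + 280874/21853007686017 = -51766807310703240/15955123722757523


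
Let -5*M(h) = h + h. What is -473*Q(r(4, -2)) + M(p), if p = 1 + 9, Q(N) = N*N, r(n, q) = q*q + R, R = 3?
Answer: -23181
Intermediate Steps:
r(n, q) = 3 + q**2 (r(n, q) = q*q + 3 = q**2 + 3 = 3 + q**2)
Q(N) = N**2
p = 10
M(h) = -2*h/5 (M(h) = -(h + h)/5 = -2*h/5)
-473*Q(r(4, -2)) + M(p) = -473*(3 + (-2)**2)**2 - 2/5*10 = -473*(3 + 4)**2 - 4 = -473*7**2 - 4 = -473*49 - 4 = -23177 - 4 = -23181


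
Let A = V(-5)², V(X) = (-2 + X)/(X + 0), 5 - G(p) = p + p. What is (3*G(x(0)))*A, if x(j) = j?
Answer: 147/5 ≈ 29.400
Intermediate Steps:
G(p) = 5 - 2*p (G(p) = 5 - (p + p) = 5 - 2*p)
V(X) = (-2 + X)/X
A = 49/25 (A = ((-2 - 5)/(-5))² = (-⅕*(-7))² = (7/5)² = 49/25 ≈ 1.9600)
(3*G(x(0)))*A = (3*(5 - 2*0))*(49/25) = (3*(5 + 0))*(49/25) = (3*5)*(49/25) = 15*(49/25) = 147/5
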